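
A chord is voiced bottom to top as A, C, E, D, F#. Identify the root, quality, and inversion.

The distinct note names are A, C, E, D, F#. Stacked in thirds they read D–F#–A–C–E, which is a dominant ninth chord on D.
A is the fifth of D dominant ninth; fifth in the bass means second inversion.

D dominant ninth, second inversion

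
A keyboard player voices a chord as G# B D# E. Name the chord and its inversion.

E major seventh, first inversion

The pitch classes G#, B, D#, E arrange in thirds as E–G#–B–D#: an E major seventh chord.
G# is the third of E major seventh; third in the bass means first inversion (figured bass 6/5).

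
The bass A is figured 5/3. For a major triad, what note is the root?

A

The figures 5/3 mean the root of the chord is in the bass. If A is the root of a major triad, the root is A (chord tones A–C#–E).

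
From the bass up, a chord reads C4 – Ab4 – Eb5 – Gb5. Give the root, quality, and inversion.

The pitch classes C, Ab, Eb, Gb arrange in thirds as Ab–C–Eb–Gb: an Ab dominant seventh chord.
C is the third of Ab dominant seventh; third in the bass means first inversion (figured bass 6/5).

Ab dominant seventh, first inversion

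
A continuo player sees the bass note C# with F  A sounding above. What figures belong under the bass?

6/4

The notes C#, F, A stack in thirds as F–A–C# — an F augmented triad. The bass C# is the fifth, so this is second inversion: figured 6/4.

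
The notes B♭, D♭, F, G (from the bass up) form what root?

G

The distinct letter names are Bb, Db, F, G. Arranged as a stack of thirds they read G–Bb–Db–F, so G is the root (a G half-diminished seventh chord).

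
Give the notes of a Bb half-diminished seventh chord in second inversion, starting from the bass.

Fb, Ab, Bb, Db

The chord tones are Bb–Db–Fb–Ab. With the fifth (Fb) lowest for second inversion: Fb, Ab, Bb, Db.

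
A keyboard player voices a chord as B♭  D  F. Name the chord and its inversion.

Bb major, root position

Reducing to letter names: Bb, D, F. These stack in thirds as Bb–D–F — a Bb major triad.
With the root (Bb) in the bass, the chord is in root position (figured bass 5/3).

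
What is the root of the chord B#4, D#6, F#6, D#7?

Reordering B#, D#, F# into stacked thirds gives B#–D#–F#; the bottom of that stack, B#, is the root.

B#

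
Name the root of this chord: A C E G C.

A, C, E, G are the tones of an A minor seventh chord (A–C–E–G), making A the root.

A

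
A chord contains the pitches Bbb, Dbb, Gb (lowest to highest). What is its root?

Reordering Bbb, Dbb, Gb into stacked thirds gives Gb–Bbb–Dbb; the bottom of that stack, Gb, is the root.

Gb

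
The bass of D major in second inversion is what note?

D major is D–F#–A. Second inversion places the fifth in the bass: A.

A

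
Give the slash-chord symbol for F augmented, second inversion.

Faug/C#

Second inversion of F augmented has the fifth (C#) in the bass. As a slash chord: Faug/C#.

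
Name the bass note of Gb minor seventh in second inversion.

In second inversion the fifth is lowest. For Gb minor seventh (Gb–Bbb–Db–Fb) that is Db.

Db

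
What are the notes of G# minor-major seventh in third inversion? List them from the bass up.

F##, G#, B, D#

G# minor-major seventh is G#–B–D#–F##. Third inversion puts the seventh (F##) in the bass, with the remaining tones above: F##, G#, B, D#.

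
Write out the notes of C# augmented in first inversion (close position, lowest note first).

C# augmented is C#–E#–G##. First inversion puts the third (E#) in the bass, with the remaining tones above: E#, G##, C#.

E#, G##, C#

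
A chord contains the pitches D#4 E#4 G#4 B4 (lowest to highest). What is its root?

D#, E#, G#, B are the tones of an E# half-diminished seventh chord (E#–G#–B–D#), making E# the root.

E#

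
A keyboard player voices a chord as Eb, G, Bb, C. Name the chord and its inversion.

Reducing to letter names: Eb, G, Bb, C. These stack in thirds as C–Eb–G–Bb — a C minor seventh chord.
The lowest note is Eb, the third of the chord, so this is first inversion (figured bass 6/5).

C minor seventh, first inversion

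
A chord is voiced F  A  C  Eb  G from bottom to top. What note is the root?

The distinct letter names are F, A, C, Eb, G. Arranged as a stack of thirds they read F–A–C–Eb–G, so F is the root (an F dominant ninth chord).

F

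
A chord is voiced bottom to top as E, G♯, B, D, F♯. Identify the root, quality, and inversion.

The pitch classes E, G#, B, D, F# arrange in thirds as E–G#–B–D–F#: an E dominant ninth chord.
The lowest note is E, the root of the chord, so this is root position.

E dominant ninth, root position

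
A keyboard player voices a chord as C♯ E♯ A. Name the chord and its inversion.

Reducing to letter names: C#, E#, A. These stack in thirds as A–C#–E# — an A augmented triad.
C# is the third of A augmented; third in the bass means first inversion (figured bass 6).

A augmented, first inversion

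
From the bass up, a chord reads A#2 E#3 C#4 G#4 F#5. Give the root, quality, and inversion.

F# major ninth, first inversion

The distinct note names are A#, E#, C#, G#, F#. Stacked in thirds they read F#–A#–C#–E#–G#, which is a major ninth chord on F#.
The lowest note is A#, the third of the chord, so this is first inversion.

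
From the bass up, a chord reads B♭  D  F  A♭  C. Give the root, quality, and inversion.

The distinct note names are Bb, D, F, Ab, C. Stacked in thirds they read Bb–D–F–Ab–C, which is a dominant ninth chord on Bb.
Bb is the root of Bb dominant ninth; root in the bass means root position.

Bb dominant ninth, root position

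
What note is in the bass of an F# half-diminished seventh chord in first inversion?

A

In first inversion the third is lowest. For F# half-diminished seventh (F#–A–C–E) that is A.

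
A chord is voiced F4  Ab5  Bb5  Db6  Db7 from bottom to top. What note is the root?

The distinct letter names are F, Ab, Bb, Db. Arranged as a stack of thirds they read Bb–Db–F–Ab, so Bb is the root (a Bb minor seventh chord).

Bb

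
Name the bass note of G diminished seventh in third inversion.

Fb

G diminished seventh is G–Bb–Db–Fb. Third inversion places the seventh in the bass: Fb.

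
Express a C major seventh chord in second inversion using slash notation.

Cmaj7/G

Second inversion of C major seventh has the fifth (G) in the bass. As a slash chord: Cmaj7/G.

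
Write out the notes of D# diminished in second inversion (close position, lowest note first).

D# diminished is D#–F#–A. Second inversion puts the fifth (A) in the bass, with the remaining tones above: A, D#, F#.

A, D#, F#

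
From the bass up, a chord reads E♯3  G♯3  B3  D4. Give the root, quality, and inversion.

E# diminished seventh, root position

The distinct note names are E#, G#, B, D. Stacked in thirds they read E#–G#–B–D, which is a diminished seventh chord on E#.
The lowest note is E#, the root of the chord, so this is root position (figured bass 7).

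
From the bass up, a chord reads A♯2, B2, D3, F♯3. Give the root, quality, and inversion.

B minor-major seventh, third inversion

The pitch classes A#, B, D, F# arrange in thirds as B–D–F#–A#: a B minor-major seventh chord.
With the seventh (A#) in the bass, the chord is in third inversion (figured bass 4/2).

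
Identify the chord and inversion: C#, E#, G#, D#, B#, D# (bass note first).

The pitch classes C#, E#, G#, D#, B# arrange in thirds as C#–E#–G#–B#–D#: a C# major ninth chord.
With the root (C#) in the bass, the chord is in root position.

C# major ninth, root position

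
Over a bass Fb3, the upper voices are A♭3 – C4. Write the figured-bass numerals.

5/3

The notes Fb, Ab, C stack in thirds as Fb–Ab–C — an Fb augmented triad. The bass Fb is the root, so this is root position: figured 5/3.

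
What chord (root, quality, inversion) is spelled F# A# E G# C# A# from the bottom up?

F# dominant ninth, root position

The pitch classes F#, A#, E, G#, C# arrange in thirds as F#–A#–C#–E–G#: an F# dominant ninth chord.
The lowest note is F#, the root of the chord, so this is root position.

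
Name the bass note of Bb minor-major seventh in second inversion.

In second inversion the fifth is lowest. For Bb minor-major seventh (Bb–Db–F–A) that is F.

F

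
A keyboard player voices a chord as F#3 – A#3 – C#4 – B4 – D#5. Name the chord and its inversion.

B major ninth, second inversion

Reducing to letter names: F#, A#, C#, B, D#. These stack in thirds as B–D#–F#–A#–C# — a B major ninth chord.
With the fifth (F#) in the bass, the chord is in second inversion.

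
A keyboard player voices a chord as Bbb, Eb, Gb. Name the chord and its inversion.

The distinct note names are Bbb, Eb, Gb. Stacked in thirds they read Eb–Gb–Bbb, which is a diminished triad on Eb.
The lowest note is Bbb, the fifth of the chord, so this is second inversion (figured bass 6/4).

Eb diminished, second inversion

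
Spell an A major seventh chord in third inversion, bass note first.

A major seventh is A–C#–E–G#. Third inversion puts the seventh (G#) in the bass, with the remaining tones above: G#, A, C#, E.

G#, A, C#, E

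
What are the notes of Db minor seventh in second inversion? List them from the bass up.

Spelling Db minor seventh: Db–Fb–Ab–Cb. In second inversion the fifth is bass, giving Ab, Cb, Db, Fb from the bottom.

Ab, Cb, Db, Fb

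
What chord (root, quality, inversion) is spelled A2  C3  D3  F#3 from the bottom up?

The pitch classes A, C, D, F# arrange in thirds as D–F#–A–C: a D dominant seventh chord.
A is the fifth of D dominant seventh; fifth in the bass means second inversion (figured bass 4/3).

D dominant seventh, second inversion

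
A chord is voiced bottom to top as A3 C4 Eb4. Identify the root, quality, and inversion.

Reducing to letter names: A, C, Eb. These stack in thirds as A–C–Eb — an A diminished triad.
The lowest note is A, the root of the chord, so this is root position (figured bass 5/3).

A diminished, root position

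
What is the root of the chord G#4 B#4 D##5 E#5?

E#

The distinct letter names are G#, B#, D##, E#. Arranged as a stack of thirds they read E#–G#–B#–D##, so E# is the root (an E# minor-major seventh chord).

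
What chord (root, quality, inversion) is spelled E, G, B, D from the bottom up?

The distinct note names are E, G, B, D. Stacked in thirds they read E–G–B–D, which is a minor seventh chord on E.
With the root (E) in the bass, the chord is in root position (figured bass 7).

E minor seventh, root position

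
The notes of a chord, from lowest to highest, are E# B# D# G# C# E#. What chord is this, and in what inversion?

C# major ninth, first inversion

The pitch classes E#, B#, D#, G#, C# arrange in thirds as C#–E#–G#–B#–D#: a C# major ninth chord.
The lowest note is E#, the third of the chord, so this is first inversion.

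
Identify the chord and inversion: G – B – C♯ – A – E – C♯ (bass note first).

A dominant ninth, third inversion

The distinct note names are G, B, C#, A, E. Stacked in thirds they read A–C#–E–G–B, which is a dominant ninth chord on A.
G is the seventh of A dominant ninth; seventh in the bass means third inversion.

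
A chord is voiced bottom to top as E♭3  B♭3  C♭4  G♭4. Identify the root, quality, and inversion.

Reducing to letter names: Eb, Bb, Cb, Gb. These stack in thirds as Cb–Eb–Gb–Bb — a Cb major seventh chord.
With the third (Eb) in the bass, the chord is in first inversion (figured bass 6/5).

Cb major seventh, first inversion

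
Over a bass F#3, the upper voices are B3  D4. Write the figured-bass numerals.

The notes F#, B, D stack in thirds as B–D–F# — a B minor triad. The bass F# is the fifth, so this is second inversion: figured 6/4.

6/4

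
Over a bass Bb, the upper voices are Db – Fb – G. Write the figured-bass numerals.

The notes Bb, Db, Fb, G stack in thirds as G–Bb–Db–Fb — a G diminished seventh chord. The bass Bb is the third, so this is first inversion: figured 6/5.

6/5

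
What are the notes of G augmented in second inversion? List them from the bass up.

D#, G, B

G augmented is G–B–D#. Second inversion puts the fifth (D#) in the bass, with the remaining tones above: D#, G, B.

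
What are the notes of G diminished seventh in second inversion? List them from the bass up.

Db, Fb, G, Bb

Spelling G diminished seventh: G–Bb–Db–Fb. In second inversion the fifth is bass, giving Db, Fb, G, Bb from the bottom.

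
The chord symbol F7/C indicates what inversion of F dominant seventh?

second inversion

F7/C means F dominant seventh with C in the bass. C is the fifth of F dominant seventh (F–A–C–Eb), so this is second inversion.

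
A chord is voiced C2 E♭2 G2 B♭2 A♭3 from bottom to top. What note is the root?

Ab

The distinct letter names are C, Eb, G, Bb, Ab. Arranged as a stack of thirds they read Ab–C–Eb–G–Bb, so Ab is the root (an Ab major ninth chord).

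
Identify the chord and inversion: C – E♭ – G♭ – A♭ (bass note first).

Ab dominant seventh, first inversion

The distinct note names are C, Eb, Gb, Ab. Stacked in thirds they read Ab–C–Eb–Gb, which is a dominant seventh chord on Ab.
The lowest note is C, the third of the chord, so this is first inversion (figured bass 6/5).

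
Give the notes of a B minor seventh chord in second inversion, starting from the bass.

B minor seventh is B–D–F#–A. Second inversion puts the fifth (F#) in the bass, with the remaining tones above: F#, A, B, D.

F#, A, B, D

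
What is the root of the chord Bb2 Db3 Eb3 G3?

Reordering Bb, Db, Eb, G into stacked thirds gives Eb–G–Bb–Db; the bottom of that stack, Eb, is the root.

Eb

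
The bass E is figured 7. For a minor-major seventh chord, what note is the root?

E

The figures 7 mean the root of the chord is in the bass. If E is the root of a minor-major seventh chord, the root is E (chord tones E–G–B–D#).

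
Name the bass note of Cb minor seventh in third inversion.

Bbb

The seventh of Cb minor seventh (Cb–Ebb–Gb–Bbb) is Bbb; that is the bass in third inversion.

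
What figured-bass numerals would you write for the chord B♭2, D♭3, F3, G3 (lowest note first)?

6/5

The notes Bb, Db, F, G stack in thirds as G–Bb–Db–F — a G half-diminished seventh chord. The bass Bb is the third, so this is first inversion: figured 6/5.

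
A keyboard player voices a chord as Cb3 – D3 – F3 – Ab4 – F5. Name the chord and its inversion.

D diminished seventh, third inversion

The pitch classes Cb, D, F, Ab arrange in thirds as D–F–Ab–Cb: a D diminished seventh chord.
The lowest note is Cb, the seventh of the chord, so this is third inversion (figured bass 4/2).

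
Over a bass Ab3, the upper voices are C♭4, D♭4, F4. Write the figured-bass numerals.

4/3

The notes Ab, Cb, Db, F stack in thirds as Db–F–Ab–Cb — a Db dominant seventh chord. The bass Ab is the fifth, so this is second inversion: figured 4/3.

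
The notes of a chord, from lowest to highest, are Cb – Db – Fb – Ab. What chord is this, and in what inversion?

Db minor seventh, third inversion

The distinct note names are Cb, Db, Fb, Ab. Stacked in thirds they read Db–Fb–Ab–Cb, which is a minor seventh chord on Db.
The lowest note is Cb, the seventh of the chord, so this is third inversion (figured bass 4/2).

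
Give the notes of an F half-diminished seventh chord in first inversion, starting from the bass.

Ab, Cb, Eb, F

The chord tones are F–Ab–Cb–Eb. With the third (Ab) lowest for first inversion: Ab, Cb, Eb, F.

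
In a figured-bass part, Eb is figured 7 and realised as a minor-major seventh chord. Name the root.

The figures 7 mean the root of the chord is in the bass. If Eb is the root of a minor-major seventh chord, the root is Eb (chord tones Eb–Gb–Bb–D).

Eb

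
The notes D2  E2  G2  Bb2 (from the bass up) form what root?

D, E, G, Bb are the tones of an E half-diminished seventh chord (E–G–Bb–D), making E the root.

E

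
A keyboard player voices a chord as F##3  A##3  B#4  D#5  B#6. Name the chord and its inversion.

B# minor-major seventh, second inversion

The pitch classes F##, A##, B#, D# arrange in thirds as B#–D#–F##–A##: a B# minor-major seventh chord.
The lowest note is F##, the fifth of the chord, so this is second inversion (figured bass 4/3).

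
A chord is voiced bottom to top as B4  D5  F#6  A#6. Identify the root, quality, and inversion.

Reducing to letter names: B, D, F#, A#. These stack in thirds as B–D–F#–A# — a B minor-major seventh chord.
B is the root of B minor-major seventh; root in the bass means root position (figured bass 7).

B minor-major seventh, root position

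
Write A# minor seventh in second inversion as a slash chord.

A#m7/E#

Second inversion of A# minor seventh has the fifth (E#) in the bass. As a slash chord: A#m7/E#.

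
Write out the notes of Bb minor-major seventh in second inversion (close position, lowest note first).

F, A, Bb, Db

Spelling Bb minor-major seventh: Bb–Db–F–A. In second inversion the fifth is bass, giving F, A, Bb, Db from the bottom.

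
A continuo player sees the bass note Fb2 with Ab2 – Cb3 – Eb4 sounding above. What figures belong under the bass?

The notes Fb, Ab, Cb, Eb stack in thirds as Fb–Ab–Cb–Eb — an Fb major seventh chord. The bass Fb is the root, so this is root position: figured 7.

7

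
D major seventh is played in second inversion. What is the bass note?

D major seventh is D–F#–A–C#. Second inversion places the fifth in the bass: A.

A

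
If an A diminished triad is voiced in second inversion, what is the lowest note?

Eb

A diminished is A–C–Eb. Second inversion places the fifth in the bass: Eb.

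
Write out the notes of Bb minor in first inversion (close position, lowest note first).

Db, F, Bb

Bb minor is Bb–Db–F. First inversion puts the third (Db) in the bass, with the remaining tones above: Db, F, Bb.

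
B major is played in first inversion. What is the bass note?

D#

B major is B–D#–F#. First inversion places the third in the bass: D#.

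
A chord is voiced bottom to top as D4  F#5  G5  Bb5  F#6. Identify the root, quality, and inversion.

G minor-major seventh, second inversion

The distinct note names are D, F#, G, Bb. Stacked in thirds they read G–Bb–D–F#, which is a minor-major seventh chord on G.
D is the fifth of G minor-major seventh; fifth in the bass means second inversion (figured bass 4/3).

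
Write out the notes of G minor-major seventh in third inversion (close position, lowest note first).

F#, G, Bb, D

The chord tones are G–Bb–D–F#. With the seventh (F#) lowest for third inversion: F#, G, Bb, D.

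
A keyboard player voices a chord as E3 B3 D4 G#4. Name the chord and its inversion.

The pitch classes E, B, D, G# arrange in thirds as E–G#–B–D: an E dominant seventh chord.
E is the root of E dominant seventh; root in the bass means root position (figured bass 7).

E dominant seventh, root position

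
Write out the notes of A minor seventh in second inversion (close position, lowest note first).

A minor seventh is A–C–E–G. Second inversion puts the fifth (E) in the bass, with the remaining tones above: E, G, A, C.

E, G, A, C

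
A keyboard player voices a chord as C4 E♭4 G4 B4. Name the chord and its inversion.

Reducing to letter names: C, Eb, G, B. These stack in thirds as C–Eb–G–B — a C minor-major seventh chord.
With the root (C) in the bass, the chord is in root position (figured bass 7).

C minor-major seventh, root position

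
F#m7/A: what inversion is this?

first inversion

F#m7/A means F# minor seventh with A in the bass. A is the third of F# minor seventh (F#–A–C#–E), so this is first inversion.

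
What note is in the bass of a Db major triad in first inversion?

The third of Db major (Db–F–Ab) is F; that is the bass in first inversion.

F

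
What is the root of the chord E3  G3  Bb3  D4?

E

The distinct letter names are E, G, Bb, D. Arranged as a stack of thirds they read E–G–Bb–D, so E is the root (an E half-diminished seventh chord).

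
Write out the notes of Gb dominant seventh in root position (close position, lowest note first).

The chord tones are Gb–Bb–Db–Fb. With the root (Gb) lowest for root position: Gb, Bb, Db, Fb.

Gb, Bb, Db, Fb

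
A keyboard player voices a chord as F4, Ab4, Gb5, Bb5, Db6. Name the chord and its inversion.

Gb major ninth, third inversion

Reducing to letter names: F, Ab, Gb, Bb, Db. These stack in thirds as Gb–Bb–Db–F–Ab — a Gb major ninth chord.
The lowest note is F, the seventh of the chord, so this is third inversion.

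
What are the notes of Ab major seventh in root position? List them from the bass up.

Ab major seventh is Ab–C–Eb–G. Root position puts the root (Ab) in the bass, with the remaining tones above: Ab, C, Eb, G.

Ab, C, Eb, G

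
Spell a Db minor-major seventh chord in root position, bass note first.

Db, Fb, Ab, C

Db minor-major seventh is Db–Fb–Ab–C. Root position puts the root (Db) in the bass, with the remaining tones above: Db, Fb, Ab, C.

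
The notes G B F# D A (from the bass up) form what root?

G

G, B, F#, D, A are the tones of a G major ninth chord (G–B–D–F#–A), making G the root.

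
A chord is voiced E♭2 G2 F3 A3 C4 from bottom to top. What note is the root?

F

Reordering Eb, G, F, A, C into stacked thirds gives F–A–C–Eb–G; the bottom of that stack, F, is the root.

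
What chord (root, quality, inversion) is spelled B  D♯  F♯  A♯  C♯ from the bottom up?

B major ninth, root position

The pitch classes B, D#, F#, A#, C# arrange in thirds as B–D#–F#–A#–C#: a B major ninth chord.
B is the root of B major ninth; root in the bass means root position.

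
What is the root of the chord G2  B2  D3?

G

G, B, D are the tones of a G major triad (G–B–D), making G the root.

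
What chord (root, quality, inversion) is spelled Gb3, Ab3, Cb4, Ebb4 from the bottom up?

Ab half-diminished seventh, third inversion

Reducing to letter names: Gb, Ab, Cb, Ebb. These stack in thirds as Ab–Cb–Ebb–Gb — an Ab half-diminished seventh chord.
Gb is the seventh of Ab half-diminished seventh; seventh in the bass means third inversion (figured bass 4/2).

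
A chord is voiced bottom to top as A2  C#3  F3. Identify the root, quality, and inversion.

The pitch classes A, C#, F arrange in thirds as F–A–C#: an F augmented triad.
A is the third of F augmented; third in the bass means first inversion (figured bass 6).

F augmented, first inversion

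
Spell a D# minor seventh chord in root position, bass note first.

Spelling D# minor seventh: D#–F#–A#–C#. In root position the root is bass, giving D#, F#, A#, C# from the bottom.

D#, F#, A#, C#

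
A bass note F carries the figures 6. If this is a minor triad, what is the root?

D

The figures 6 mean the third of the chord is in the bass. If F is the third of a minor triad, the root is D (chord tones D–F–A).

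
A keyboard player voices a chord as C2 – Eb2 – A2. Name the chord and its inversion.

The distinct note names are C, Eb, A. Stacked in thirds they read A–C–Eb, which is a diminished triad on A.
The lowest note is C, the third of the chord, so this is first inversion (figured bass 6).

A diminished, first inversion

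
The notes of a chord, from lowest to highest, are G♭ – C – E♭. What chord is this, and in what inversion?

C diminished, second inversion

The pitch classes Gb, C, Eb arrange in thirds as C–Eb–Gb: a C diminished triad.
The lowest note is Gb, the fifth of the chord, so this is second inversion (figured bass 6/4).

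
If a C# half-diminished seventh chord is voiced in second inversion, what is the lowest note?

G

C# half-diminished seventh is C#–E–G–B. Second inversion places the fifth in the bass: G.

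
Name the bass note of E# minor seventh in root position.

In root position the root is lowest. For E# minor seventh (E#–G#–B#–D#) that is E#.

E#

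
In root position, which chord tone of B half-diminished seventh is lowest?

B

The root of B half-diminished seventh (B–D–F–A) is B; that is the bass in root position.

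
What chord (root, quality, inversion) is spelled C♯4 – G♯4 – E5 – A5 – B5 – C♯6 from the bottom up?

The distinct note names are C#, G#, E, A, B. Stacked in thirds they read A–C#–E–G#–B, which is a major ninth chord on A.
With the third (C#) in the bass, the chord is in first inversion.

A major ninth, first inversion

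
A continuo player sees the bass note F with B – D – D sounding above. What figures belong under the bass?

The notes F, B, D stack in thirds as B–D–F — a B diminished triad. The bass F is the fifth, so this is second inversion: figured 6/4.

6/4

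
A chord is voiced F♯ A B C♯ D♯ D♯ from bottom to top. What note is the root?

F#, A, B, C#, D# are the tones of a B dominant ninth chord (B–D#–F#–A–C#), making B the root.

B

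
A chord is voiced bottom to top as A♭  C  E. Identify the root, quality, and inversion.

Ab augmented, root position

Reducing to letter names: Ab, C, E. These stack in thirds as Ab–C–E — an Ab augmented triad.
With the root (Ab) in the bass, the chord is in root position (figured bass 5/3).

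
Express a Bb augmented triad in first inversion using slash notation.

Bbaug/D

First inversion of Bb augmented has the third (D) in the bass. As a slash chord: Bbaug/D.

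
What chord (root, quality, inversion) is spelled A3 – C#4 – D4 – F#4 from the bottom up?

D major seventh, second inversion

The pitch classes A, C#, D, F# arrange in thirds as D–F#–A–C#: a D major seventh chord.
The lowest note is A, the fifth of the chord, so this is second inversion (figured bass 4/3).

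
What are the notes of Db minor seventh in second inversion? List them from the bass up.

Db minor seventh is Db–Fb–Ab–Cb. Second inversion puts the fifth (Ab) in the bass, with the remaining tones above: Ab, Cb, Db, Fb.

Ab, Cb, Db, Fb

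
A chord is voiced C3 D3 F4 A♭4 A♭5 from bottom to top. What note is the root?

D

C, D, F, Ab are the tones of a D half-diminished seventh chord (D–F–Ab–C), making D the root.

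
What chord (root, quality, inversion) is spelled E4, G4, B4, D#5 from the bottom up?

The pitch classes E, G, B, D# arrange in thirds as E–G–B–D#: an E minor-major seventh chord.
With the root (E) in the bass, the chord is in root position (figured bass 7).

E minor-major seventh, root position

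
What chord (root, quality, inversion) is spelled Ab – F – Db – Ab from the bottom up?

Db major, second inversion

The pitch classes Ab, F, Db arrange in thirds as Db–F–Ab: a Db major triad.
With the fifth (Ab) in the bass, the chord is in second inversion (figured bass 6/4).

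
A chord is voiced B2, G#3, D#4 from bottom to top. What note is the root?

The distinct letter names are B, G#, D#. Arranged as a stack of thirds they read G#–B–D#, so G# is the root (a G# minor triad).

G#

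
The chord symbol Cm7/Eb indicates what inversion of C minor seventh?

Cm7/Eb means C minor seventh with Eb in the bass. Eb is the third of C minor seventh (C–Eb–G–Bb), so this is first inversion.

first inversion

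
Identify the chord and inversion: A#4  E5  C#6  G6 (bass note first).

A# diminished seventh, root position

Reducing to letter names: A#, E, C#, G. These stack in thirds as A#–C#–E–G — an A# diminished seventh chord.
With the root (A#) in the bass, the chord is in root position (figured bass 7).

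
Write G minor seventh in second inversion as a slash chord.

Gm7/D

Second inversion of G minor seventh has the fifth (D) in the bass. As a slash chord: Gm7/D.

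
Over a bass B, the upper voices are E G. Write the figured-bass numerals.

The notes B, E, G stack in thirds as E–G–B — an E minor triad. The bass B is the fifth, so this is second inversion: figured 6/4.

6/4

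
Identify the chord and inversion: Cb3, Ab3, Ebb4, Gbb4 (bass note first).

Ab diminished seventh, first inversion

The pitch classes Cb, Ab, Ebb, Gbb arrange in thirds as Ab–Cb–Ebb–Gbb: an Ab diminished seventh chord.
With the third (Cb) in the bass, the chord is in first inversion (figured bass 6/5).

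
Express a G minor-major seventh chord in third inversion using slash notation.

Third inversion of G minor-major seventh has the seventh (F#) in the bass. As a slash chord: Gm(maj7)/F#.

Gm(maj7)/F#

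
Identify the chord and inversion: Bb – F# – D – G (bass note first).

G minor-major seventh, first inversion

The distinct note names are Bb, F#, D, G. Stacked in thirds they read G–Bb–D–F#, which is a minor-major seventh chord on G.
The lowest note is Bb, the third of the chord, so this is first inversion (figured bass 6/5).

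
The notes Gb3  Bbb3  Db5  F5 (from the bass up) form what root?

Gb

Gb, Bbb, Db, F are the tones of a Gb minor-major seventh chord (Gb–Bbb–Db–F), making Gb the root.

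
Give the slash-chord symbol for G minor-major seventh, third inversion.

Third inversion of G minor-major seventh has the seventh (F#) in the bass. As a slash chord: Gm(maj7)/F#.

Gm(maj7)/F#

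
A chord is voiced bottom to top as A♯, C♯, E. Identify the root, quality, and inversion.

A# diminished, root position

Reducing to letter names: A#, C#, E. These stack in thirds as A#–C#–E — an A# diminished triad.
The lowest note is A#, the root of the chord, so this is root position (figured bass 5/3).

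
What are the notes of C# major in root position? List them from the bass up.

C#, E#, G#

C# major is C#–E#–G#. Root position puts the root (C#) in the bass, with the remaining tones above: C#, E#, G#.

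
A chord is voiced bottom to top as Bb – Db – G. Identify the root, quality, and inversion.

The distinct note names are Bb, Db, G. Stacked in thirds they read G–Bb–Db, which is a diminished triad on G.
Bb is the third of G diminished; third in the bass means first inversion (figured bass 6).

G diminished, first inversion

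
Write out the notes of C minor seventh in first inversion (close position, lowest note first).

C minor seventh is C–Eb–G–Bb. First inversion puts the third (Eb) in the bass, with the remaining tones above: Eb, G, Bb, C.

Eb, G, Bb, C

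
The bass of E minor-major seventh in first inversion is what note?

G

The third of E minor-major seventh (E–G–B–D#) is G; that is the bass in first inversion.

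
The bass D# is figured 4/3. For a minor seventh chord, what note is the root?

The figures 4/3 mean the fifth of the chord is in the bass. If D# is the fifth of a minor seventh chord, the root is G# (chord tones G#–B–D#–F#).

G#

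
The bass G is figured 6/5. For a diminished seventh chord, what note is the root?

The figures 6/5 mean the third of the chord is in the bass. If G is the third of a diminished seventh chord, the root is E (chord tones E–G–Bb–Db).

E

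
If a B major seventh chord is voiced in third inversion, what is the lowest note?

A#

B major seventh is B–D#–F#–A#. Third inversion places the seventh in the bass: A#.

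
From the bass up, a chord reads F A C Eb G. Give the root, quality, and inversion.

F dominant ninth, root position

The distinct note names are F, A, C, Eb, G. Stacked in thirds they read F–A–C–Eb–G, which is a dominant ninth chord on F.
F is the root of F dominant ninth; root in the bass means root position.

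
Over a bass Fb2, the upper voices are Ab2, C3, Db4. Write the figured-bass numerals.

6/5

The notes Fb, Ab, C, Db stack in thirds as Db–Fb–Ab–C — a Db minor-major seventh chord. The bass Fb is the third, so this is first inversion: figured 6/5.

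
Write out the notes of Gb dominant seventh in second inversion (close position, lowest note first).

Db, Fb, Gb, Bb

Spelling Gb dominant seventh: Gb–Bb–Db–Fb. In second inversion the fifth is bass, giving Db, Fb, Gb, Bb from the bottom.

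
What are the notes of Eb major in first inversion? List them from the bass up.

G, Bb, Eb

Eb major is Eb–G–Bb. First inversion puts the third (G) in the bass, with the remaining tones above: G, Bb, Eb.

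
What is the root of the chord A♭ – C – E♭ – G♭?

Reordering Ab, C, Eb, Gb into stacked thirds gives Ab–C–Eb–Gb; the bottom of that stack, Ab, is the root.

Ab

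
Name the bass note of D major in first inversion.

In first inversion the third is lowest. For D major (D–F#–A) that is F#.

F#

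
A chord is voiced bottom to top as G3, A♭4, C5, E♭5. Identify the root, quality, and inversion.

Reducing to letter names: G, Ab, C, Eb. These stack in thirds as Ab–C–Eb–G — an Ab major seventh chord.
With the seventh (G) in the bass, the chord is in third inversion (figured bass 4/2).

Ab major seventh, third inversion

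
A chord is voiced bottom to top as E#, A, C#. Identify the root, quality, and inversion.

Reducing to letter names: E#, A, C#. These stack in thirds as A–C#–E# — an A augmented triad.
The lowest note is E#, the fifth of the chord, so this is second inversion (figured bass 6/4).

A augmented, second inversion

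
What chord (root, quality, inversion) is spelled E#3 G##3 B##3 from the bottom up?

The pitch classes E#, G##, B## arrange in thirds as E#–G##–B##: an E# augmented triad.
The lowest note is E#, the root of the chord, so this is root position (figured bass 5/3).

E# augmented, root position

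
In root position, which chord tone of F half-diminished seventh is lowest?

F

In root position the root is lowest. For F half-diminished seventh (F–Ab–Cb–Eb) that is F.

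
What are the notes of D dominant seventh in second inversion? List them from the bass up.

A, C, D, F#

The chord tones are D–F#–A–C. With the fifth (A) lowest for second inversion: A, C, D, F#.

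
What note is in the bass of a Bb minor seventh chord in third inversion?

Ab

Bb minor seventh is Bb–Db–F–Ab. Third inversion places the seventh in the bass: Ab.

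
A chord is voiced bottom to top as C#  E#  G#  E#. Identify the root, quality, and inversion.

C# major, root position

The pitch classes C#, E#, G# arrange in thirds as C#–E#–G#: a C# major triad.
With the root (C#) in the bass, the chord is in root position (figured bass 5/3).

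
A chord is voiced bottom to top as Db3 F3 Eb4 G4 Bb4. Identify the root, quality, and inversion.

Eb dominant ninth, third inversion

The pitch classes Db, F, Eb, G, Bb arrange in thirds as Eb–G–Bb–Db–F: an Eb dominant ninth chord.
Db is the seventh of Eb dominant ninth; seventh in the bass means third inversion.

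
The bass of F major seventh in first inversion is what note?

F major seventh is F–A–C–E. First inversion places the third in the bass: A.

A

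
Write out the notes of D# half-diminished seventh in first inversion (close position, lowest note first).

D# half-diminished seventh is D#–F#–A–C#. First inversion puts the third (F#) in the bass, with the remaining tones above: F#, A, C#, D#.

F#, A, C#, D#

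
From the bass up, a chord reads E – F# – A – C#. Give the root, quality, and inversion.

F# minor seventh, third inversion

The pitch classes E, F#, A, C# arrange in thirds as F#–A–C#–E: an F# minor seventh chord.
The lowest note is E, the seventh of the chord, so this is third inversion (figured bass 4/2).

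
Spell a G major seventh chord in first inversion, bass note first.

B, D, F#, G

Spelling G major seventh: G–B–D–F#. In first inversion the third is bass, giving B, D, F#, G from the bottom.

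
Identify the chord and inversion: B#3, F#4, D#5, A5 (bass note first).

The distinct note names are B#, F#, D#, A. Stacked in thirds they read B#–D#–F#–A, which is a diminished seventh chord on B#.
The lowest note is B#, the root of the chord, so this is root position (figured bass 7).

B# diminished seventh, root position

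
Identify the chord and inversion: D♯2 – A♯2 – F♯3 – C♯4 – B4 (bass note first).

The pitch classes D#, A#, F#, C#, B arrange in thirds as B–D#–F#–A#–C#: a B major ninth chord.
The lowest note is D#, the third of the chord, so this is first inversion.

B major ninth, first inversion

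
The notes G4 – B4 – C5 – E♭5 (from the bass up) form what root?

The distinct letter names are G, B, C, Eb. Arranged as a stack of thirds they read C–Eb–G–B, so C is the root (a C minor-major seventh chord).

C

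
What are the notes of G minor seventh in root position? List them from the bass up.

G minor seventh is G–Bb–D–F. Root position puts the root (G) in the bass, with the remaining tones above: G, Bb, D, F.

G, Bb, D, F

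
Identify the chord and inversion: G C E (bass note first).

C major, second inversion

The distinct note names are G, C, E. Stacked in thirds they read C–E–G, which is a major triad on C.
The lowest note is G, the fifth of the chord, so this is second inversion (figured bass 6/4).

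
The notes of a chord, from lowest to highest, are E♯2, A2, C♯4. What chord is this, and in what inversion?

A augmented, second inversion

The distinct note names are E#, A, C#. Stacked in thirds they read A–C#–E#, which is an augmented triad on A.
With the fifth (E#) in the bass, the chord is in second inversion (figured bass 6/4).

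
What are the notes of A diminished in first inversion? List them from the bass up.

C, Eb, A

A diminished is A–C–Eb. First inversion puts the third (C) in the bass, with the remaining tones above: C, Eb, A.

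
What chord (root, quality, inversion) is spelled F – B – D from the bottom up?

B diminished, second inversion

The distinct note names are F, B, D. Stacked in thirds they read B–D–F, which is a diminished triad on B.
With the fifth (F) in the bass, the chord is in second inversion (figured bass 6/4).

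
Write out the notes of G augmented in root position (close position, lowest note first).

Spelling G augmented: G–B–D#. In root position the root is bass, giving G, B, D# from the bottom.

G, B, D#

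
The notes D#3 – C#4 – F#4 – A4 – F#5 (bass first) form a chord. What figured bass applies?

7

The notes D#, C#, F#, A stack in thirds as D#–F#–A–C# — a D# half-diminished seventh chord. The bass D# is the root, so this is root position: figured 7.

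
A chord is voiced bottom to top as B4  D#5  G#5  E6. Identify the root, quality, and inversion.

Reducing to letter names: B, D#, G#, E. These stack in thirds as E–G#–B–D# — an E major seventh chord.
B is the fifth of E major seventh; fifth in the bass means second inversion (figured bass 4/3).

E major seventh, second inversion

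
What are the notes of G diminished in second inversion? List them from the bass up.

G diminished is G–Bb–Db. Second inversion puts the fifth (Db) in the bass, with the remaining tones above: Db, G, Bb.

Db, G, Bb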